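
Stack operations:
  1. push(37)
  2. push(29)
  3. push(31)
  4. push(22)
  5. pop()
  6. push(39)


push(37) -> [37]
push(29) -> [37, 29]
push(31) -> [37, 29, 31]
push(22) -> [37, 29, 31, 22]
pop()->22, [37, 29, 31]
push(39) -> [37, 29, 31, 39]

Final stack: [37, 29, 31, 39]


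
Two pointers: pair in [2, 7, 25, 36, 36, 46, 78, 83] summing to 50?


lo=0(2)+hi=7(83)=85
lo=0(2)+hi=6(78)=80
lo=0(2)+hi=5(46)=48
lo=1(7)+hi=5(46)=53
lo=1(7)+hi=4(36)=43
lo=2(25)+hi=4(36)=61
lo=2(25)+hi=3(36)=61

No pair found


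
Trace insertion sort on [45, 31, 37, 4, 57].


Initial: [45, 31, 37, 4, 57]
Insert 31: [31, 45, 37, 4, 57]
Insert 37: [31, 37, 45, 4, 57]
Insert 4: [4, 31, 37, 45, 57]
Insert 57: [4, 31, 37, 45, 57]

Sorted: [4, 31, 37, 45, 57]


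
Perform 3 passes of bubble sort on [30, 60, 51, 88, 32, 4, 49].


Initial: [30, 60, 51, 88, 32, 4, 49]
Pass 1: [30, 51, 60, 32, 4, 49, 88] (4 swaps)
Pass 2: [30, 51, 32, 4, 49, 60, 88] (3 swaps)
Pass 3: [30, 32, 4, 49, 51, 60, 88] (3 swaps)

After 3 passes: [30, 32, 4, 49, 51, 60, 88]


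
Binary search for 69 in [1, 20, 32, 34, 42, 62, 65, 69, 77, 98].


Step 1: lo=0, hi=9, mid=4, val=42
Step 2: lo=5, hi=9, mid=7, val=69

Found at index 7


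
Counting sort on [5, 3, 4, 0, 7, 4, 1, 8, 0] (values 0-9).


Input: [5, 3, 4, 0, 7, 4, 1, 8, 0]
Counts: [2, 1, 0, 1, 2, 1, 0, 1, 1, 0]

Sorted: [0, 0, 1, 3, 4, 4, 5, 7, 8]


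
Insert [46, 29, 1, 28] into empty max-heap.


Insert 46: [46]
Insert 29: [46, 29]
Insert 1: [46, 29, 1]
Insert 28: [46, 29, 1, 28]

Final heap: [46, 29, 1, 28]


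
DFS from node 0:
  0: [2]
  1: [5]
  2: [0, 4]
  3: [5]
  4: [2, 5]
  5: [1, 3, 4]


Visit 0, push [2]
Visit 2, push [4]
Visit 4, push [5]
Visit 5, push [3, 1]
Visit 1, push []
Visit 3, push []

DFS order: [0, 2, 4, 5, 1, 3]


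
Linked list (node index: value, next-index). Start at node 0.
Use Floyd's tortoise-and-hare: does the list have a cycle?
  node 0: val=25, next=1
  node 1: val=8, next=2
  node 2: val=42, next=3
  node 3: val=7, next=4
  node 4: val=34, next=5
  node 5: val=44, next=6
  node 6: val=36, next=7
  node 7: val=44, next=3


Floyd's tortoise (slow, +1) and hare (fast, +2):
  init: slow=0, fast=0
  step 1: slow=1, fast=2
  step 2: slow=2, fast=4
  step 3: slow=3, fast=6
  step 4: slow=4, fast=3
  step 5: slow=5, fast=5
  slow == fast at node 5: cycle detected

Cycle: yes


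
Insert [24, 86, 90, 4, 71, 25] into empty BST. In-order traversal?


Insert 24: root
Insert 86: R from 24
Insert 90: R from 24 -> R from 86
Insert 4: L from 24
Insert 71: R from 24 -> L from 86
Insert 25: R from 24 -> L from 86 -> L from 71

In-order: [4, 24, 25, 71, 86, 90]


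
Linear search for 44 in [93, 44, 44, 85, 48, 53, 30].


i=0: 93!=44
i=1: 44==44 found!

Found at 1, 2 comps


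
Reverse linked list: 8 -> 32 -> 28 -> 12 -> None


Step 1: curr=8, set curr.next=prev(None) | reversed so far: 8
Step 2: curr=32, set curr.next=prev(8) | reversed so far: 32 -> 8
Step 3: curr=28, set curr.next=prev(32) | reversed so far: 28 -> 32 -> 8
Step 4: curr=12, set curr.next=prev(28) | reversed so far: 12 -> 28 -> 32 -> 8

12 -> 28 -> 32 -> 8 -> None


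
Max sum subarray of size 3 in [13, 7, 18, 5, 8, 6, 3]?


[0:3]: 38
[1:4]: 30
[2:5]: 31
[3:6]: 19
[4:7]: 17

Max: 38 at [0:3]


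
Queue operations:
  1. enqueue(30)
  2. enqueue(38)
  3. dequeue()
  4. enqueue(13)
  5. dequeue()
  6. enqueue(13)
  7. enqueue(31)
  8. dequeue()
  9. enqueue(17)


enqueue(30) -> [30]
enqueue(38) -> [30, 38]
dequeue()->30, [38]
enqueue(13) -> [38, 13]
dequeue()->38, [13]
enqueue(13) -> [13, 13]
enqueue(31) -> [13, 13, 31]
dequeue()->13, [13, 31]
enqueue(17) -> [13, 31, 17]

Final queue: [13, 31, 17]


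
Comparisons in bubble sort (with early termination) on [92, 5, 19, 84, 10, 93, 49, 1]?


Algorithm: bubble sort (with early termination)
Input: [92, 5, 19, 84, 10, 93, 49, 1]
Sorted: [1, 5, 10, 19, 49, 84, 92, 93]

28


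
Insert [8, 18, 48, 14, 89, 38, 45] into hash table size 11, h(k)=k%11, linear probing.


Insert 8: h=8 -> slot 8
Insert 18: h=7 -> slot 7
Insert 48: h=4 -> slot 4
Insert 14: h=3 -> slot 3
Insert 89: h=1 -> slot 1
Insert 38: h=5 -> slot 5
Insert 45: h=1, 1 probes -> slot 2

Table: [None, 89, 45, 14, 48, 38, None, 18, 8, None, None]


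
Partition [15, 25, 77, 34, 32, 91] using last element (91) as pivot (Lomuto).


Pivot: 91
  15 <= 91: advance i (no swap)
  25 <= 91: advance i (no swap)
  77 <= 91: advance i (no swap)
  34 <= 91: advance i (no swap)
  32 <= 91: advance i (no swap)
Place pivot at 5: [15, 25, 77, 34, 32, 91]

Partitioned: [15, 25, 77, 34, 32, 91]


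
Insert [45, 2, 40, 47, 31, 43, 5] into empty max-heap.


Insert 45: [45]
Insert 2: [45, 2]
Insert 40: [45, 2, 40]
Insert 47: [47, 45, 40, 2]
Insert 31: [47, 45, 40, 2, 31]
Insert 43: [47, 45, 43, 2, 31, 40]
Insert 5: [47, 45, 43, 2, 31, 40, 5]

Final heap: [47, 45, 43, 2, 31, 40, 5]


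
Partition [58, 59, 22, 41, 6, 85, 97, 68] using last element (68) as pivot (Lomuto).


Pivot: 68
  58 <= 68: advance i (no swap)
  59 <= 68: advance i (no swap)
  22 <= 68: advance i (no swap)
  41 <= 68: advance i (no swap)
  6 <= 68: advance i (no swap)
Place pivot at 5: [58, 59, 22, 41, 6, 68, 97, 85]

Partitioned: [58, 59, 22, 41, 6, 68, 97, 85]


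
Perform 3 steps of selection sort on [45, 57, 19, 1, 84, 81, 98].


Initial: [45, 57, 19, 1, 84, 81, 98]
Step 1: min=1 at 3
  Swap: [1, 57, 19, 45, 84, 81, 98]
Step 2: min=19 at 2
  Swap: [1, 19, 57, 45, 84, 81, 98]
Step 3: min=45 at 3
  Swap: [1, 19, 45, 57, 84, 81, 98]

After 3 steps: [1, 19, 45, 57, 84, 81, 98]


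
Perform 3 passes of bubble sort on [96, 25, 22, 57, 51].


Initial: [96, 25, 22, 57, 51]
Pass 1: [25, 22, 57, 51, 96] (4 swaps)
Pass 2: [22, 25, 51, 57, 96] (2 swaps)
Pass 3: [22, 25, 51, 57, 96] (0 swaps)

After 3 passes: [22, 25, 51, 57, 96]


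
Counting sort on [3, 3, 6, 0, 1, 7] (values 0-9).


Input: [3, 3, 6, 0, 1, 7]
Counts: [1, 1, 0, 2, 0, 0, 1, 1, 0, 0]

Sorted: [0, 1, 3, 3, 6, 7]


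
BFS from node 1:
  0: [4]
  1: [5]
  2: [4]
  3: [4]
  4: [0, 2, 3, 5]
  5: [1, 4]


Visit 1, enqueue [5]
Visit 5, enqueue [4]
Visit 4, enqueue [0, 2, 3]
Visit 0, enqueue []
Visit 2, enqueue []
Visit 3, enqueue []

BFS order: [1, 5, 4, 0, 2, 3]


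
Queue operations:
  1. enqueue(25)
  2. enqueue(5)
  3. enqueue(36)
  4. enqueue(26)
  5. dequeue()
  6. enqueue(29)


enqueue(25) -> [25]
enqueue(5) -> [25, 5]
enqueue(36) -> [25, 5, 36]
enqueue(26) -> [25, 5, 36, 26]
dequeue()->25, [5, 36, 26]
enqueue(29) -> [5, 36, 26, 29]

Final queue: [5, 36, 26, 29]


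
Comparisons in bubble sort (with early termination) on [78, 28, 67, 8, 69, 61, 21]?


Algorithm: bubble sort (with early termination)
Input: [78, 28, 67, 8, 69, 61, 21]
Sorted: [8, 21, 28, 61, 67, 69, 78]

21


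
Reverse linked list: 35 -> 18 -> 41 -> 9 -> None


Step 1: curr=35, set curr.next=prev(None) | reversed so far: 35
Step 2: curr=18, set curr.next=prev(35) | reversed so far: 18 -> 35
Step 3: curr=41, set curr.next=prev(18) | reversed so far: 41 -> 18 -> 35
Step 4: curr=9, set curr.next=prev(41) | reversed so far: 9 -> 41 -> 18 -> 35

9 -> 41 -> 18 -> 35 -> None


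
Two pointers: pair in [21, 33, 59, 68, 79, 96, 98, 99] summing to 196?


lo=0(21)+hi=7(99)=120
lo=1(33)+hi=7(99)=132
lo=2(59)+hi=7(99)=158
lo=3(68)+hi=7(99)=167
lo=4(79)+hi=7(99)=178
lo=5(96)+hi=7(99)=195
lo=6(98)+hi=7(99)=197

No pair found


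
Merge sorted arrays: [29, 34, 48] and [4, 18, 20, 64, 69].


Take 4 from B
Take 18 from B
Take 20 from B
Take 29 from A
Take 34 from A
Take 48 from A

Merged: [4, 18, 20, 29, 34, 48, 64, 69]


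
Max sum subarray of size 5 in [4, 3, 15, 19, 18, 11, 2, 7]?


[0:5]: 59
[1:6]: 66
[2:7]: 65
[3:8]: 57

Max: 66 at [1:6]


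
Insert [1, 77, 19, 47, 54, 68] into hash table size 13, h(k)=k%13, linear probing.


Insert 1: h=1 -> slot 1
Insert 77: h=12 -> slot 12
Insert 19: h=6 -> slot 6
Insert 47: h=8 -> slot 8
Insert 54: h=2 -> slot 2
Insert 68: h=3 -> slot 3

Table: [None, 1, 54, 68, None, None, 19, None, 47, None, None, None, 77]


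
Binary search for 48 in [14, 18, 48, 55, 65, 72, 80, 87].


Step 1: lo=0, hi=7, mid=3, val=55
Step 2: lo=0, hi=2, mid=1, val=18
Step 3: lo=2, hi=2, mid=2, val=48

Found at index 2


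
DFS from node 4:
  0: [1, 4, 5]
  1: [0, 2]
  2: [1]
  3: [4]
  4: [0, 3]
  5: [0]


Visit 4, push [3, 0]
Visit 0, push [5, 1]
Visit 1, push [2]
Visit 2, push []
Visit 5, push []
Visit 3, push []

DFS order: [4, 0, 1, 2, 5, 3]


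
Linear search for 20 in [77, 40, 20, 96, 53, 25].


i=0: 77!=20
i=1: 40!=20
i=2: 20==20 found!

Found at 2, 3 comps


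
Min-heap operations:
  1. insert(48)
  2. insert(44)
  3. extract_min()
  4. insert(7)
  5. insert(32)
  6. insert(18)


insert(48) -> [48]
insert(44) -> [44, 48]
extract_min()->44, [48]
insert(7) -> [7, 48]
insert(32) -> [7, 48, 32]
insert(18) -> [7, 18, 32, 48]

Final heap: [7, 18, 32, 48]


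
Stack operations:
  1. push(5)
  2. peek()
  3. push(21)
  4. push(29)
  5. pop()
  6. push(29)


push(5) -> [5]
peek()->5
push(21) -> [5, 21]
push(29) -> [5, 21, 29]
pop()->29, [5, 21]
push(29) -> [5, 21, 29]

Final stack: [5, 21, 29]


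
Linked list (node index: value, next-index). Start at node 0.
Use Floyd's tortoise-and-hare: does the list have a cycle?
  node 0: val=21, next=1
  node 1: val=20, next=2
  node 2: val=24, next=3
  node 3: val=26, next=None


Floyd's tortoise (slow, +1) and hare (fast, +2):
  init: slow=0, fast=0
  step 1: slow=1, fast=2
  step 2: fast 2->3->None, no cycle

Cycle: no


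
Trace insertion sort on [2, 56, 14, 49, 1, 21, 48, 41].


Initial: [2, 56, 14, 49, 1, 21, 48, 41]
Insert 56: [2, 56, 14, 49, 1, 21, 48, 41]
Insert 14: [2, 14, 56, 49, 1, 21, 48, 41]
Insert 49: [2, 14, 49, 56, 1, 21, 48, 41]
Insert 1: [1, 2, 14, 49, 56, 21, 48, 41]
Insert 21: [1, 2, 14, 21, 49, 56, 48, 41]
Insert 48: [1, 2, 14, 21, 48, 49, 56, 41]
Insert 41: [1, 2, 14, 21, 41, 48, 49, 56]

Sorted: [1, 2, 14, 21, 41, 48, 49, 56]


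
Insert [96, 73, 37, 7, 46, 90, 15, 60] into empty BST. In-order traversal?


Insert 96: root
Insert 73: L from 96
Insert 37: L from 96 -> L from 73
Insert 7: L from 96 -> L from 73 -> L from 37
Insert 46: L from 96 -> L from 73 -> R from 37
Insert 90: L from 96 -> R from 73
Insert 15: L from 96 -> L from 73 -> L from 37 -> R from 7
Insert 60: L from 96 -> L from 73 -> R from 37 -> R from 46

In-order: [7, 15, 37, 46, 60, 73, 90, 96]


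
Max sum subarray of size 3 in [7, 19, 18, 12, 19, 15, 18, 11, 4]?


[0:3]: 44
[1:4]: 49
[2:5]: 49
[3:6]: 46
[4:7]: 52
[5:8]: 44
[6:9]: 33

Max: 52 at [4:7]


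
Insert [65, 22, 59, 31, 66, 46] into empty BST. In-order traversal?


Insert 65: root
Insert 22: L from 65
Insert 59: L from 65 -> R from 22
Insert 31: L from 65 -> R from 22 -> L from 59
Insert 66: R from 65
Insert 46: L from 65 -> R from 22 -> L from 59 -> R from 31

In-order: [22, 31, 46, 59, 65, 66]


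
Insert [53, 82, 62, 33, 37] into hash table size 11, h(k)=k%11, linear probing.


Insert 53: h=9 -> slot 9
Insert 82: h=5 -> slot 5
Insert 62: h=7 -> slot 7
Insert 33: h=0 -> slot 0
Insert 37: h=4 -> slot 4

Table: [33, None, None, None, 37, 82, None, 62, None, 53, None]


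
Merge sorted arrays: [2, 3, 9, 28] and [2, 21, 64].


Take 2 from A
Take 2 from B
Take 3 from A
Take 9 from A
Take 21 from B
Take 28 from A

Merged: [2, 2, 3, 9, 21, 28, 64]


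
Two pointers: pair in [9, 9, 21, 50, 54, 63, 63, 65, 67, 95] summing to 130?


lo=0(9)+hi=9(95)=104
lo=1(9)+hi=9(95)=104
lo=2(21)+hi=9(95)=116
lo=3(50)+hi=9(95)=145
lo=3(50)+hi=8(67)=117
lo=4(54)+hi=8(67)=121
lo=5(63)+hi=8(67)=130

Yes: 63+67=130


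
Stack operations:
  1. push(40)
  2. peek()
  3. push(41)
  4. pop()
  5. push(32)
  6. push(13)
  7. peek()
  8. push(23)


push(40) -> [40]
peek()->40
push(41) -> [40, 41]
pop()->41, [40]
push(32) -> [40, 32]
push(13) -> [40, 32, 13]
peek()->13
push(23) -> [40, 32, 13, 23]

Final stack: [40, 32, 13, 23]


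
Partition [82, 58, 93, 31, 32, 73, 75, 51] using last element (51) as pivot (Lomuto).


Pivot: 51
  31 <= 51: swap -> [31, 58, 93, 82, 32, 73, 75, 51]
  32 <= 51: swap -> [31, 32, 93, 82, 58, 73, 75, 51]
Place pivot at 2: [31, 32, 51, 82, 58, 73, 75, 93]

Partitioned: [31, 32, 51, 82, 58, 73, 75, 93]


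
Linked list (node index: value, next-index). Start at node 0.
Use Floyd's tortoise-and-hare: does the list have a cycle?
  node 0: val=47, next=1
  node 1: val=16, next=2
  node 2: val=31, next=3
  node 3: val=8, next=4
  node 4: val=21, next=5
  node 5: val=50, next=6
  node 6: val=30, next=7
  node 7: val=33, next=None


Floyd's tortoise (slow, +1) and hare (fast, +2):
  init: slow=0, fast=0
  step 1: slow=1, fast=2
  step 2: slow=2, fast=4
  step 3: slow=3, fast=6
  step 4: fast 6->7->None, no cycle

Cycle: no


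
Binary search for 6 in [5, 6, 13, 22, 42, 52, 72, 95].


Step 1: lo=0, hi=7, mid=3, val=22
Step 2: lo=0, hi=2, mid=1, val=6

Found at index 1


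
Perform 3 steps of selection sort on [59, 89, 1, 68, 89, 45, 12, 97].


Initial: [59, 89, 1, 68, 89, 45, 12, 97]
Step 1: min=1 at 2
  Swap: [1, 89, 59, 68, 89, 45, 12, 97]
Step 2: min=12 at 6
  Swap: [1, 12, 59, 68, 89, 45, 89, 97]
Step 3: min=45 at 5
  Swap: [1, 12, 45, 68, 89, 59, 89, 97]

After 3 steps: [1, 12, 45, 68, 89, 59, 89, 97]


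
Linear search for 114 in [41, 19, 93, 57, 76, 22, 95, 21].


i=0: 41!=114
i=1: 19!=114
i=2: 93!=114
i=3: 57!=114
i=4: 76!=114
i=5: 22!=114
i=6: 95!=114
i=7: 21!=114

Not found, 8 comps


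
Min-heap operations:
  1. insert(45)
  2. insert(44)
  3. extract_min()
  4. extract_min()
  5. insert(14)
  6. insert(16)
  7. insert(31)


insert(45) -> [45]
insert(44) -> [44, 45]
extract_min()->44, [45]
extract_min()->45, []
insert(14) -> [14]
insert(16) -> [14, 16]
insert(31) -> [14, 16, 31]

Final heap: [14, 16, 31]


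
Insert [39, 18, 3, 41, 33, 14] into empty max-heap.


Insert 39: [39]
Insert 18: [39, 18]
Insert 3: [39, 18, 3]
Insert 41: [41, 39, 3, 18]
Insert 33: [41, 39, 3, 18, 33]
Insert 14: [41, 39, 14, 18, 33, 3]

Final heap: [41, 39, 14, 18, 33, 3]


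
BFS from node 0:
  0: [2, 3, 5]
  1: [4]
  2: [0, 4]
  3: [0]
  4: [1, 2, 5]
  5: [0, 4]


Visit 0, enqueue [2, 3, 5]
Visit 2, enqueue [4]
Visit 3, enqueue []
Visit 5, enqueue []
Visit 4, enqueue [1]
Visit 1, enqueue []

BFS order: [0, 2, 3, 5, 4, 1]


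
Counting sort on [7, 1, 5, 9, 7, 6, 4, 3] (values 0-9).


Input: [7, 1, 5, 9, 7, 6, 4, 3]
Counts: [0, 1, 0, 1, 1, 1, 1, 2, 0, 1]

Sorted: [1, 3, 4, 5, 6, 7, 7, 9]


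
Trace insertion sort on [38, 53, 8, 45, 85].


Initial: [38, 53, 8, 45, 85]
Insert 53: [38, 53, 8, 45, 85]
Insert 8: [8, 38, 53, 45, 85]
Insert 45: [8, 38, 45, 53, 85]
Insert 85: [8, 38, 45, 53, 85]

Sorted: [8, 38, 45, 53, 85]


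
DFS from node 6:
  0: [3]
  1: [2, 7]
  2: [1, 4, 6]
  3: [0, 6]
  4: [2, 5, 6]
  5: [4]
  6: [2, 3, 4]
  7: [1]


Visit 6, push [4, 3, 2]
Visit 2, push [4, 1]
Visit 1, push [7]
Visit 7, push []
Visit 4, push [5]
Visit 5, push []
Visit 3, push [0]
Visit 0, push []

DFS order: [6, 2, 1, 7, 4, 5, 3, 0]


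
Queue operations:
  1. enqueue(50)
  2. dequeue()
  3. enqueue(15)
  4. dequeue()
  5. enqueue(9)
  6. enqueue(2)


enqueue(50) -> [50]
dequeue()->50, []
enqueue(15) -> [15]
dequeue()->15, []
enqueue(9) -> [9]
enqueue(2) -> [9, 2]

Final queue: [9, 2]


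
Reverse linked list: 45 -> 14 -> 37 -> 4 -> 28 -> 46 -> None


Step 1: curr=45, set curr.next=prev(None) | reversed so far: 45
Step 2: curr=14, set curr.next=prev(45) | reversed so far: 14 -> 45
Step 3: curr=37, set curr.next=prev(14) | reversed so far: 37 -> 14 -> 45
Step 4: curr=4, set curr.next=prev(37) | reversed so far: 4 -> 37 -> 14 -> 45
Step 5: curr=28, set curr.next=prev(4) | reversed so far: 28 -> 4 -> 37 -> 14 -> 45
Step 6: curr=46, set curr.next=prev(28) | reversed so far: 46 -> 28 -> 4 -> 37 -> 14 -> 45

46 -> 28 -> 4 -> 37 -> 14 -> 45 -> None


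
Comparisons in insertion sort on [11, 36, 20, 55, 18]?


Algorithm: insertion sort
Input: [11, 36, 20, 55, 18]
Sorted: [11, 18, 20, 36, 55]

8


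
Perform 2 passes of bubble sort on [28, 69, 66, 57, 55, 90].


Initial: [28, 69, 66, 57, 55, 90]
Pass 1: [28, 66, 57, 55, 69, 90] (3 swaps)
Pass 2: [28, 57, 55, 66, 69, 90] (2 swaps)

After 2 passes: [28, 57, 55, 66, 69, 90]


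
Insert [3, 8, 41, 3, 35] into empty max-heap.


Insert 3: [3]
Insert 8: [8, 3]
Insert 41: [41, 3, 8]
Insert 3: [41, 3, 8, 3]
Insert 35: [41, 35, 8, 3, 3]

Final heap: [41, 35, 8, 3, 3]


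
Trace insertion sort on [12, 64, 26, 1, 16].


Initial: [12, 64, 26, 1, 16]
Insert 64: [12, 64, 26, 1, 16]
Insert 26: [12, 26, 64, 1, 16]
Insert 1: [1, 12, 26, 64, 16]
Insert 16: [1, 12, 16, 26, 64]

Sorted: [1, 12, 16, 26, 64]


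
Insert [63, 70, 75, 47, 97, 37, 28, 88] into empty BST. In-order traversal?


Insert 63: root
Insert 70: R from 63
Insert 75: R from 63 -> R from 70
Insert 47: L from 63
Insert 97: R from 63 -> R from 70 -> R from 75
Insert 37: L from 63 -> L from 47
Insert 28: L from 63 -> L from 47 -> L from 37
Insert 88: R from 63 -> R from 70 -> R from 75 -> L from 97

In-order: [28, 37, 47, 63, 70, 75, 88, 97]


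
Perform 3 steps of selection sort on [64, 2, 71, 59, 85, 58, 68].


Initial: [64, 2, 71, 59, 85, 58, 68]
Step 1: min=2 at 1
  Swap: [2, 64, 71, 59, 85, 58, 68]
Step 2: min=58 at 5
  Swap: [2, 58, 71, 59, 85, 64, 68]
Step 3: min=59 at 3
  Swap: [2, 58, 59, 71, 85, 64, 68]

After 3 steps: [2, 58, 59, 71, 85, 64, 68]


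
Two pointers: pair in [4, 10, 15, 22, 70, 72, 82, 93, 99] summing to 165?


lo=0(4)+hi=8(99)=103
lo=1(10)+hi=8(99)=109
lo=2(15)+hi=8(99)=114
lo=3(22)+hi=8(99)=121
lo=4(70)+hi=8(99)=169
lo=4(70)+hi=7(93)=163
lo=5(72)+hi=7(93)=165

Yes: 72+93=165


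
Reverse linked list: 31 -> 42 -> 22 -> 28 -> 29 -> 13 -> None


Step 1: curr=31, set curr.next=prev(None) | reversed so far: 31
Step 2: curr=42, set curr.next=prev(31) | reversed so far: 42 -> 31
Step 3: curr=22, set curr.next=prev(42) | reversed so far: 22 -> 42 -> 31
Step 4: curr=28, set curr.next=prev(22) | reversed so far: 28 -> 22 -> 42 -> 31
Step 5: curr=29, set curr.next=prev(28) | reversed so far: 29 -> 28 -> 22 -> 42 -> 31
Step 6: curr=13, set curr.next=prev(29) | reversed so far: 13 -> 29 -> 28 -> 22 -> 42 -> 31

13 -> 29 -> 28 -> 22 -> 42 -> 31 -> None


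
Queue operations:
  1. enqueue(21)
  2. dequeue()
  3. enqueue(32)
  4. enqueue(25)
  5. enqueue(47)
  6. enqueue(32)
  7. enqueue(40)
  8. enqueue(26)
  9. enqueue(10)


enqueue(21) -> [21]
dequeue()->21, []
enqueue(32) -> [32]
enqueue(25) -> [32, 25]
enqueue(47) -> [32, 25, 47]
enqueue(32) -> [32, 25, 47, 32]
enqueue(40) -> [32, 25, 47, 32, 40]
enqueue(26) -> [32, 25, 47, 32, 40, 26]
enqueue(10) -> [32, 25, 47, 32, 40, 26, 10]

Final queue: [32, 25, 47, 32, 40, 26, 10]


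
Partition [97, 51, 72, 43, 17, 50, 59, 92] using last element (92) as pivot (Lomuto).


Pivot: 92
  51 <= 92: swap -> [51, 97, 72, 43, 17, 50, 59, 92]
  72 <= 92: swap -> [51, 72, 97, 43, 17, 50, 59, 92]
  43 <= 92: swap -> [51, 72, 43, 97, 17, 50, 59, 92]
  17 <= 92: swap -> [51, 72, 43, 17, 97, 50, 59, 92]
  50 <= 92: swap -> [51, 72, 43, 17, 50, 97, 59, 92]
  59 <= 92: swap -> [51, 72, 43, 17, 50, 59, 97, 92]
Place pivot at 6: [51, 72, 43, 17, 50, 59, 92, 97]

Partitioned: [51, 72, 43, 17, 50, 59, 92, 97]


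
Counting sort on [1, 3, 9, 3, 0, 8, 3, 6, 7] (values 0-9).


Input: [1, 3, 9, 3, 0, 8, 3, 6, 7]
Counts: [1, 1, 0, 3, 0, 0, 1, 1, 1, 1]

Sorted: [0, 1, 3, 3, 3, 6, 7, 8, 9]


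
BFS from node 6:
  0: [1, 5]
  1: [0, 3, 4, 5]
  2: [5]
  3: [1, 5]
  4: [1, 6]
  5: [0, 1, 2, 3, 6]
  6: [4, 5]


Visit 6, enqueue [4, 5]
Visit 4, enqueue [1]
Visit 5, enqueue [0, 2, 3]
Visit 1, enqueue []
Visit 0, enqueue []
Visit 2, enqueue []
Visit 3, enqueue []

BFS order: [6, 4, 5, 1, 0, 2, 3]


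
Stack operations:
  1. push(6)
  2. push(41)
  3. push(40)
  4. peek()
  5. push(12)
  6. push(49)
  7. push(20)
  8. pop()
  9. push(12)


push(6) -> [6]
push(41) -> [6, 41]
push(40) -> [6, 41, 40]
peek()->40
push(12) -> [6, 41, 40, 12]
push(49) -> [6, 41, 40, 12, 49]
push(20) -> [6, 41, 40, 12, 49, 20]
pop()->20, [6, 41, 40, 12, 49]
push(12) -> [6, 41, 40, 12, 49, 12]

Final stack: [6, 41, 40, 12, 49, 12]


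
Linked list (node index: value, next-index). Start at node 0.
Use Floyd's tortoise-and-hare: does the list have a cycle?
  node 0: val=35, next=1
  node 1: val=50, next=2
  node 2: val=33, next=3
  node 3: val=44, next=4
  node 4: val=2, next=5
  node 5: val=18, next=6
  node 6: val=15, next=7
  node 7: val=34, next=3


Floyd's tortoise (slow, +1) and hare (fast, +2):
  init: slow=0, fast=0
  step 1: slow=1, fast=2
  step 2: slow=2, fast=4
  step 3: slow=3, fast=6
  step 4: slow=4, fast=3
  step 5: slow=5, fast=5
  slow == fast at node 5: cycle detected

Cycle: yes


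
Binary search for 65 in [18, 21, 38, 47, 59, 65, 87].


Step 1: lo=0, hi=6, mid=3, val=47
Step 2: lo=4, hi=6, mid=5, val=65

Found at index 5


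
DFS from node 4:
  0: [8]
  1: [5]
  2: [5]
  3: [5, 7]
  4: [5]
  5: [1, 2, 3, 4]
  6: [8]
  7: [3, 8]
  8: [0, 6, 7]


Visit 4, push [5]
Visit 5, push [3, 2, 1]
Visit 1, push []
Visit 2, push []
Visit 3, push [7]
Visit 7, push [8]
Visit 8, push [6, 0]
Visit 0, push []
Visit 6, push []

DFS order: [4, 5, 1, 2, 3, 7, 8, 0, 6]


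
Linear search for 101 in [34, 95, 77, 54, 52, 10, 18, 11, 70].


i=0: 34!=101
i=1: 95!=101
i=2: 77!=101
i=3: 54!=101
i=4: 52!=101
i=5: 10!=101
i=6: 18!=101
i=7: 11!=101
i=8: 70!=101

Not found, 9 comps


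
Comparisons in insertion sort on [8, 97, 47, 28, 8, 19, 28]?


Algorithm: insertion sort
Input: [8, 97, 47, 28, 8, 19, 28]
Sorted: [8, 8, 19, 28, 28, 47, 97]

17


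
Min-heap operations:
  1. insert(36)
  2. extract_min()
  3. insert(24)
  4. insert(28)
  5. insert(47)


insert(36) -> [36]
extract_min()->36, []
insert(24) -> [24]
insert(28) -> [24, 28]
insert(47) -> [24, 28, 47]

Final heap: [24, 28, 47]


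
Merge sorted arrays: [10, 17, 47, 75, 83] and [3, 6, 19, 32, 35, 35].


Take 3 from B
Take 6 from B
Take 10 from A
Take 17 from A
Take 19 from B
Take 32 from B
Take 35 from B
Take 35 from B

Merged: [3, 6, 10, 17, 19, 32, 35, 35, 47, 75, 83]


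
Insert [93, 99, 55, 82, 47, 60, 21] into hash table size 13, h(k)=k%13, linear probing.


Insert 93: h=2 -> slot 2
Insert 99: h=8 -> slot 8
Insert 55: h=3 -> slot 3
Insert 82: h=4 -> slot 4
Insert 47: h=8, 1 probes -> slot 9
Insert 60: h=8, 2 probes -> slot 10
Insert 21: h=8, 3 probes -> slot 11

Table: [None, None, 93, 55, 82, None, None, None, 99, 47, 60, 21, None]


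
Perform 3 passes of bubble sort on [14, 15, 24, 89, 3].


Initial: [14, 15, 24, 89, 3]
Pass 1: [14, 15, 24, 3, 89] (1 swaps)
Pass 2: [14, 15, 3, 24, 89] (1 swaps)
Pass 3: [14, 3, 15, 24, 89] (1 swaps)

After 3 passes: [14, 3, 15, 24, 89]


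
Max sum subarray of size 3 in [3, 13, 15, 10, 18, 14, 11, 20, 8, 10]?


[0:3]: 31
[1:4]: 38
[2:5]: 43
[3:6]: 42
[4:7]: 43
[5:8]: 45
[6:9]: 39
[7:10]: 38

Max: 45 at [5:8]


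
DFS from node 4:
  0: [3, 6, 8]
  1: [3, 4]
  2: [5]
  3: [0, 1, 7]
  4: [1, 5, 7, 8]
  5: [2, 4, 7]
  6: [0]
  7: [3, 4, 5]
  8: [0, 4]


Visit 4, push [8, 7, 5, 1]
Visit 1, push [3]
Visit 3, push [7, 0]
Visit 0, push [8, 6]
Visit 6, push []
Visit 8, push []
Visit 7, push [5]
Visit 5, push [2]
Visit 2, push []

DFS order: [4, 1, 3, 0, 6, 8, 7, 5, 2]


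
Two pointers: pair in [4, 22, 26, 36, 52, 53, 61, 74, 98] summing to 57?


lo=0(4)+hi=8(98)=102
lo=0(4)+hi=7(74)=78
lo=0(4)+hi=6(61)=65
lo=0(4)+hi=5(53)=57

Yes: 4+53=57


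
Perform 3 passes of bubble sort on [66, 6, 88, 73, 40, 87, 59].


Initial: [66, 6, 88, 73, 40, 87, 59]
Pass 1: [6, 66, 73, 40, 87, 59, 88] (5 swaps)
Pass 2: [6, 66, 40, 73, 59, 87, 88] (2 swaps)
Pass 3: [6, 40, 66, 59, 73, 87, 88] (2 swaps)

After 3 passes: [6, 40, 66, 59, 73, 87, 88]


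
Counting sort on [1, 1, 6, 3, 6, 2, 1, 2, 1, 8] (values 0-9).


Input: [1, 1, 6, 3, 6, 2, 1, 2, 1, 8]
Counts: [0, 4, 2, 1, 0, 0, 2, 0, 1, 0]

Sorted: [1, 1, 1, 1, 2, 2, 3, 6, 6, 8]


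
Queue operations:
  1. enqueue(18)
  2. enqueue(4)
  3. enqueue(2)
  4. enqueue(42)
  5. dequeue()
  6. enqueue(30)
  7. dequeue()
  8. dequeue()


enqueue(18) -> [18]
enqueue(4) -> [18, 4]
enqueue(2) -> [18, 4, 2]
enqueue(42) -> [18, 4, 2, 42]
dequeue()->18, [4, 2, 42]
enqueue(30) -> [4, 2, 42, 30]
dequeue()->4, [2, 42, 30]
dequeue()->2, [42, 30]

Final queue: [42, 30]


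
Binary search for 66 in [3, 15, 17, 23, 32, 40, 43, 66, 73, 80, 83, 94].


Step 1: lo=0, hi=11, mid=5, val=40
Step 2: lo=6, hi=11, mid=8, val=73
Step 3: lo=6, hi=7, mid=6, val=43
Step 4: lo=7, hi=7, mid=7, val=66

Found at index 7


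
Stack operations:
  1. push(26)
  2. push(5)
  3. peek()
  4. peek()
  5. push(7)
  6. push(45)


push(26) -> [26]
push(5) -> [26, 5]
peek()->5
peek()->5
push(7) -> [26, 5, 7]
push(45) -> [26, 5, 7, 45]

Final stack: [26, 5, 7, 45]


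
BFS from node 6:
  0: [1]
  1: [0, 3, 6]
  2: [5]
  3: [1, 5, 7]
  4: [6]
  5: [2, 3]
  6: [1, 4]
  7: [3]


Visit 6, enqueue [1, 4]
Visit 1, enqueue [0, 3]
Visit 4, enqueue []
Visit 0, enqueue []
Visit 3, enqueue [5, 7]
Visit 5, enqueue [2]
Visit 7, enqueue []
Visit 2, enqueue []

BFS order: [6, 1, 4, 0, 3, 5, 7, 2]


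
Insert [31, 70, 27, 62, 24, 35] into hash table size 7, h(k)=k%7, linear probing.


Insert 31: h=3 -> slot 3
Insert 70: h=0 -> slot 0
Insert 27: h=6 -> slot 6
Insert 62: h=6, 2 probes -> slot 1
Insert 24: h=3, 1 probes -> slot 4
Insert 35: h=0, 2 probes -> slot 2

Table: [70, 62, 35, 31, 24, None, 27]


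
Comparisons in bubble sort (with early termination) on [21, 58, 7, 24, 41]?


Algorithm: bubble sort (with early termination)
Input: [21, 58, 7, 24, 41]
Sorted: [7, 21, 24, 41, 58]

9


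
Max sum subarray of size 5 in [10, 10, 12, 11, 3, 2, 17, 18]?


[0:5]: 46
[1:6]: 38
[2:7]: 45
[3:8]: 51

Max: 51 at [3:8]


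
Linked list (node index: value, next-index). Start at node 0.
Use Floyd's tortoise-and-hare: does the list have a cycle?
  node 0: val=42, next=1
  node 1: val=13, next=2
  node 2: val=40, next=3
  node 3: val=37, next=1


Floyd's tortoise (slow, +1) and hare (fast, +2):
  init: slow=0, fast=0
  step 1: slow=1, fast=2
  step 2: slow=2, fast=1
  step 3: slow=3, fast=3
  slow == fast at node 3: cycle detected

Cycle: yes


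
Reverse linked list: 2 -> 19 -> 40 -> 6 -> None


Step 1: curr=2, set curr.next=prev(None) | reversed so far: 2
Step 2: curr=19, set curr.next=prev(2) | reversed so far: 19 -> 2
Step 3: curr=40, set curr.next=prev(19) | reversed so far: 40 -> 19 -> 2
Step 4: curr=6, set curr.next=prev(40) | reversed so far: 6 -> 40 -> 19 -> 2

6 -> 40 -> 19 -> 2 -> None


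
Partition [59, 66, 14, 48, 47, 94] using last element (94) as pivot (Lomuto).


Pivot: 94
  59 <= 94: advance i (no swap)
  66 <= 94: advance i (no swap)
  14 <= 94: advance i (no swap)
  48 <= 94: advance i (no swap)
  47 <= 94: advance i (no swap)
Place pivot at 5: [59, 66, 14, 48, 47, 94]

Partitioned: [59, 66, 14, 48, 47, 94]


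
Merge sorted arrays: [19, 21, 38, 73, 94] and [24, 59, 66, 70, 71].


Take 19 from A
Take 21 from A
Take 24 from B
Take 38 from A
Take 59 from B
Take 66 from B
Take 70 from B
Take 71 from B

Merged: [19, 21, 24, 38, 59, 66, 70, 71, 73, 94]


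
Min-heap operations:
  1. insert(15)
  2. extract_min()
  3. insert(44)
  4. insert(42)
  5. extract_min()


insert(15) -> [15]
extract_min()->15, []
insert(44) -> [44]
insert(42) -> [42, 44]
extract_min()->42, [44]

Final heap: [44]


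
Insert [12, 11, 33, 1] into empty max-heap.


Insert 12: [12]
Insert 11: [12, 11]
Insert 33: [33, 11, 12]
Insert 1: [33, 11, 12, 1]

Final heap: [33, 11, 12, 1]


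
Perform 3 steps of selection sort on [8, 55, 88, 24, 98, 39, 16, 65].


Initial: [8, 55, 88, 24, 98, 39, 16, 65]
Step 1: min=8 at 0
  Swap: [8, 55, 88, 24, 98, 39, 16, 65]
Step 2: min=16 at 6
  Swap: [8, 16, 88, 24, 98, 39, 55, 65]
Step 3: min=24 at 3
  Swap: [8, 16, 24, 88, 98, 39, 55, 65]

After 3 steps: [8, 16, 24, 88, 98, 39, 55, 65]


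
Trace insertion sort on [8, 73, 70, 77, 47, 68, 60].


Initial: [8, 73, 70, 77, 47, 68, 60]
Insert 73: [8, 73, 70, 77, 47, 68, 60]
Insert 70: [8, 70, 73, 77, 47, 68, 60]
Insert 77: [8, 70, 73, 77, 47, 68, 60]
Insert 47: [8, 47, 70, 73, 77, 68, 60]
Insert 68: [8, 47, 68, 70, 73, 77, 60]
Insert 60: [8, 47, 60, 68, 70, 73, 77]

Sorted: [8, 47, 60, 68, 70, 73, 77]


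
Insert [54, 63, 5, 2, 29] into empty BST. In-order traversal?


Insert 54: root
Insert 63: R from 54
Insert 5: L from 54
Insert 2: L from 54 -> L from 5
Insert 29: L from 54 -> R from 5

In-order: [2, 5, 29, 54, 63]


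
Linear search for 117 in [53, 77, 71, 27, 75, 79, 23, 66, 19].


i=0: 53!=117
i=1: 77!=117
i=2: 71!=117
i=3: 27!=117
i=4: 75!=117
i=5: 79!=117
i=6: 23!=117
i=7: 66!=117
i=8: 19!=117

Not found, 9 comps


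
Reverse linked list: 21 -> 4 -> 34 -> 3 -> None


Step 1: curr=21, set curr.next=prev(None) | reversed so far: 21
Step 2: curr=4, set curr.next=prev(21) | reversed so far: 4 -> 21
Step 3: curr=34, set curr.next=prev(4) | reversed so far: 34 -> 4 -> 21
Step 4: curr=3, set curr.next=prev(34) | reversed so far: 3 -> 34 -> 4 -> 21

3 -> 34 -> 4 -> 21 -> None


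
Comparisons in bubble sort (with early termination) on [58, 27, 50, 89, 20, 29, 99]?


Algorithm: bubble sort (with early termination)
Input: [58, 27, 50, 89, 20, 29, 99]
Sorted: [20, 27, 29, 50, 58, 89, 99]

20


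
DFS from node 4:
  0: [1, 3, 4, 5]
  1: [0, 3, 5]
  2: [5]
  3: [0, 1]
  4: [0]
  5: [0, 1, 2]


Visit 4, push [0]
Visit 0, push [5, 3, 1]
Visit 1, push [5, 3]
Visit 3, push []
Visit 5, push [2]
Visit 2, push []

DFS order: [4, 0, 1, 3, 5, 2]


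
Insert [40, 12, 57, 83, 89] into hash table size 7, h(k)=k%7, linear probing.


Insert 40: h=5 -> slot 5
Insert 12: h=5, 1 probes -> slot 6
Insert 57: h=1 -> slot 1
Insert 83: h=6, 1 probes -> slot 0
Insert 89: h=5, 4 probes -> slot 2

Table: [83, 57, 89, None, None, 40, 12]


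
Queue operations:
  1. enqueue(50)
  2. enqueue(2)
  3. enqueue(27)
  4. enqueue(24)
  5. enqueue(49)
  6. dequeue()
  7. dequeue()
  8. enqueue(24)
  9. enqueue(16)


enqueue(50) -> [50]
enqueue(2) -> [50, 2]
enqueue(27) -> [50, 2, 27]
enqueue(24) -> [50, 2, 27, 24]
enqueue(49) -> [50, 2, 27, 24, 49]
dequeue()->50, [2, 27, 24, 49]
dequeue()->2, [27, 24, 49]
enqueue(24) -> [27, 24, 49, 24]
enqueue(16) -> [27, 24, 49, 24, 16]

Final queue: [27, 24, 49, 24, 16]


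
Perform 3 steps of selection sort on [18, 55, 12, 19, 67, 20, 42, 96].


Initial: [18, 55, 12, 19, 67, 20, 42, 96]
Step 1: min=12 at 2
  Swap: [12, 55, 18, 19, 67, 20, 42, 96]
Step 2: min=18 at 2
  Swap: [12, 18, 55, 19, 67, 20, 42, 96]
Step 3: min=19 at 3
  Swap: [12, 18, 19, 55, 67, 20, 42, 96]

After 3 steps: [12, 18, 19, 55, 67, 20, 42, 96]


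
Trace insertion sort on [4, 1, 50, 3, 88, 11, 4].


Initial: [4, 1, 50, 3, 88, 11, 4]
Insert 1: [1, 4, 50, 3, 88, 11, 4]
Insert 50: [1, 4, 50, 3, 88, 11, 4]
Insert 3: [1, 3, 4, 50, 88, 11, 4]
Insert 88: [1, 3, 4, 50, 88, 11, 4]
Insert 11: [1, 3, 4, 11, 50, 88, 4]
Insert 4: [1, 3, 4, 4, 11, 50, 88]

Sorted: [1, 3, 4, 4, 11, 50, 88]


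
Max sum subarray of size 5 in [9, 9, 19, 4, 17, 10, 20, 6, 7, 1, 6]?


[0:5]: 58
[1:6]: 59
[2:7]: 70
[3:8]: 57
[4:9]: 60
[5:10]: 44
[6:11]: 40

Max: 70 at [2:7]


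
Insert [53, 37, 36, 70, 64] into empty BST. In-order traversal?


Insert 53: root
Insert 37: L from 53
Insert 36: L from 53 -> L from 37
Insert 70: R from 53
Insert 64: R from 53 -> L from 70

In-order: [36, 37, 53, 64, 70]


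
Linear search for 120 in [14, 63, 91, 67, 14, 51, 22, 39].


i=0: 14!=120
i=1: 63!=120
i=2: 91!=120
i=3: 67!=120
i=4: 14!=120
i=5: 51!=120
i=6: 22!=120
i=7: 39!=120

Not found, 8 comps


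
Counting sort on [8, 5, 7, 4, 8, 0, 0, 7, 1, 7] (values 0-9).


Input: [8, 5, 7, 4, 8, 0, 0, 7, 1, 7]
Counts: [2, 1, 0, 0, 1, 1, 0, 3, 2, 0]

Sorted: [0, 0, 1, 4, 5, 7, 7, 7, 8, 8]


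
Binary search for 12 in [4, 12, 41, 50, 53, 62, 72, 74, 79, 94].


Step 1: lo=0, hi=9, mid=4, val=53
Step 2: lo=0, hi=3, mid=1, val=12

Found at index 1


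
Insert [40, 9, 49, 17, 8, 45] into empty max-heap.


Insert 40: [40]
Insert 9: [40, 9]
Insert 49: [49, 9, 40]
Insert 17: [49, 17, 40, 9]
Insert 8: [49, 17, 40, 9, 8]
Insert 45: [49, 17, 45, 9, 8, 40]

Final heap: [49, 17, 45, 9, 8, 40]


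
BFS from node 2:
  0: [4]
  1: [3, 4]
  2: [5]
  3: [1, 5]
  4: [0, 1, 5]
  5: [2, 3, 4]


Visit 2, enqueue [5]
Visit 5, enqueue [3, 4]
Visit 3, enqueue [1]
Visit 4, enqueue [0]
Visit 1, enqueue []
Visit 0, enqueue []

BFS order: [2, 5, 3, 4, 1, 0]


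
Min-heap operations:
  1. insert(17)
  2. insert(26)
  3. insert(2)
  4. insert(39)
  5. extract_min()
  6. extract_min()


insert(17) -> [17]
insert(26) -> [17, 26]
insert(2) -> [2, 26, 17]
insert(39) -> [2, 26, 17, 39]
extract_min()->2, [17, 26, 39]
extract_min()->17, [26, 39]

Final heap: [26, 39]


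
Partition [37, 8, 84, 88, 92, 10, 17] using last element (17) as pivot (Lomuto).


Pivot: 17
  8 <= 17: swap -> [8, 37, 84, 88, 92, 10, 17]
  10 <= 17: swap -> [8, 10, 84, 88, 92, 37, 17]
Place pivot at 2: [8, 10, 17, 88, 92, 37, 84]

Partitioned: [8, 10, 17, 88, 92, 37, 84]


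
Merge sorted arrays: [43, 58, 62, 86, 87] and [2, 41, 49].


Take 2 from B
Take 41 from B
Take 43 from A
Take 49 from B

Merged: [2, 41, 43, 49, 58, 62, 86, 87]


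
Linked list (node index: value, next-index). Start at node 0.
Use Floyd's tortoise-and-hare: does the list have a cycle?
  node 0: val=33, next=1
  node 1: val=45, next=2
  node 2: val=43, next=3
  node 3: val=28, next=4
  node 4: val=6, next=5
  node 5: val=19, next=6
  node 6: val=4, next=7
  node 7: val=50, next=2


Floyd's tortoise (slow, +1) and hare (fast, +2):
  init: slow=0, fast=0
  step 1: slow=1, fast=2
  step 2: slow=2, fast=4
  step 3: slow=3, fast=6
  step 4: slow=4, fast=2
  step 5: slow=5, fast=4
  step 6: slow=6, fast=6
  slow == fast at node 6: cycle detected

Cycle: yes


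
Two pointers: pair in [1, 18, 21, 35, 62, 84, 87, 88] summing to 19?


lo=0(1)+hi=7(88)=89
lo=0(1)+hi=6(87)=88
lo=0(1)+hi=5(84)=85
lo=0(1)+hi=4(62)=63
lo=0(1)+hi=3(35)=36
lo=0(1)+hi=2(21)=22
lo=0(1)+hi=1(18)=19

Yes: 1+18=19


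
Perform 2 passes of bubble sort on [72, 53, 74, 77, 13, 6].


Initial: [72, 53, 74, 77, 13, 6]
Pass 1: [53, 72, 74, 13, 6, 77] (3 swaps)
Pass 2: [53, 72, 13, 6, 74, 77] (2 swaps)

After 2 passes: [53, 72, 13, 6, 74, 77]


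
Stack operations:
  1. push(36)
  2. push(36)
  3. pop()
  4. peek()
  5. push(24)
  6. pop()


push(36) -> [36]
push(36) -> [36, 36]
pop()->36, [36]
peek()->36
push(24) -> [36, 24]
pop()->24, [36]

Final stack: [36]


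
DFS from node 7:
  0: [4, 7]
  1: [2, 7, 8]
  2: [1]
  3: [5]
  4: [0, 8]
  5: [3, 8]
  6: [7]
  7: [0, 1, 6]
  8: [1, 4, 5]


Visit 7, push [6, 1, 0]
Visit 0, push [4]
Visit 4, push [8]
Visit 8, push [5, 1]
Visit 1, push [2]
Visit 2, push []
Visit 5, push [3]
Visit 3, push []
Visit 6, push []

DFS order: [7, 0, 4, 8, 1, 2, 5, 3, 6]


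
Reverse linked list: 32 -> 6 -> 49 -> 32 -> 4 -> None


Step 1: curr=32, set curr.next=prev(None) | reversed so far: 32
Step 2: curr=6, set curr.next=prev(32) | reversed so far: 6 -> 32
Step 3: curr=49, set curr.next=prev(6) | reversed so far: 49 -> 6 -> 32
Step 4: curr=32, set curr.next=prev(49) | reversed so far: 32 -> 49 -> 6 -> 32
Step 5: curr=4, set curr.next=prev(32) | reversed so far: 4 -> 32 -> 49 -> 6 -> 32

4 -> 32 -> 49 -> 6 -> 32 -> None


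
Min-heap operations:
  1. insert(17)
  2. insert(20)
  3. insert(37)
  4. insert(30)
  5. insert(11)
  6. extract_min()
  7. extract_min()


insert(17) -> [17]
insert(20) -> [17, 20]
insert(37) -> [17, 20, 37]
insert(30) -> [17, 20, 37, 30]
insert(11) -> [11, 17, 37, 30, 20]
extract_min()->11, [17, 20, 37, 30]
extract_min()->17, [20, 30, 37]

Final heap: [20, 30, 37]


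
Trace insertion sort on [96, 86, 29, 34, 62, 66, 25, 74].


Initial: [96, 86, 29, 34, 62, 66, 25, 74]
Insert 86: [86, 96, 29, 34, 62, 66, 25, 74]
Insert 29: [29, 86, 96, 34, 62, 66, 25, 74]
Insert 34: [29, 34, 86, 96, 62, 66, 25, 74]
Insert 62: [29, 34, 62, 86, 96, 66, 25, 74]
Insert 66: [29, 34, 62, 66, 86, 96, 25, 74]
Insert 25: [25, 29, 34, 62, 66, 86, 96, 74]
Insert 74: [25, 29, 34, 62, 66, 74, 86, 96]

Sorted: [25, 29, 34, 62, 66, 74, 86, 96]


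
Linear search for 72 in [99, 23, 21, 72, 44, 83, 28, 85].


i=0: 99!=72
i=1: 23!=72
i=2: 21!=72
i=3: 72==72 found!

Found at 3, 4 comps


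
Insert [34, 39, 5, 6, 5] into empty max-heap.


Insert 34: [34]
Insert 39: [39, 34]
Insert 5: [39, 34, 5]
Insert 6: [39, 34, 5, 6]
Insert 5: [39, 34, 5, 6, 5]

Final heap: [39, 34, 5, 6, 5]


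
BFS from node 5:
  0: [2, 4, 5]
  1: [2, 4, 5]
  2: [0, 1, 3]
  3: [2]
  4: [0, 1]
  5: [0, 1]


Visit 5, enqueue [0, 1]
Visit 0, enqueue [2, 4]
Visit 1, enqueue []
Visit 2, enqueue [3]
Visit 4, enqueue []
Visit 3, enqueue []

BFS order: [5, 0, 1, 2, 4, 3]


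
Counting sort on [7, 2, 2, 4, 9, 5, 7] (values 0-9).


Input: [7, 2, 2, 4, 9, 5, 7]
Counts: [0, 0, 2, 0, 1, 1, 0, 2, 0, 1]

Sorted: [2, 2, 4, 5, 7, 7, 9]


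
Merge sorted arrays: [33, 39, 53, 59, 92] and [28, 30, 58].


Take 28 from B
Take 30 from B
Take 33 from A
Take 39 from A
Take 53 from A
Take 58 from B

Merged: [28, 30, 33, 39, 53, 58, 59, 92]


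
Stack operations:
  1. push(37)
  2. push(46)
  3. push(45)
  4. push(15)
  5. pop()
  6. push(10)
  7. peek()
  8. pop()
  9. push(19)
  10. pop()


push(37) -> [37]
push(46) -> [37, 46]
push(45) -> [37, 46, 45]
push(15) -> [37, 46, 45, 15]
pop()->15, [37, 46, 45]
push(10) -> [37, 46, 45, 10]
peek()->10
pop()->10, [37, 46, 45]
push(19) -> [37, 46, 45, 19]
pop()->19, [37, 46, 45]

Final stack: [37, 46, 45]


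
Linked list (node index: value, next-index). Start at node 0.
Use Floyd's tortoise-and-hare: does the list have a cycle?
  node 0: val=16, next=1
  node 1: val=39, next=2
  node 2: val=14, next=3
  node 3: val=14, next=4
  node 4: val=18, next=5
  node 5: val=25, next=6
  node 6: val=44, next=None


Floyd's tortoise (slow, +1) and hare (fast, +2):
  init: slow=0, fast=0
  step 1: slow=1, fast=2
  step 2: slow=2, fast=4
  step 3: slow=3, fast=6
  step 4: fast -> None, no cycle

Cycle: no


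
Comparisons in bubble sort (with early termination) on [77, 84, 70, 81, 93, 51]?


Algorithm: bubble sort (with early termination)
Input: [77, 84, 70, 81, 93, 51]
Sorted: [51, 70, 77, 81, 84, 93]

15


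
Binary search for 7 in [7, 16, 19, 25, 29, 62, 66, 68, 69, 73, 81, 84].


Step 1: lo=0, hi=11, mid=5, val=62
Step 2: lo=0, hi=4, mid=2, val=19
Step 3: lo=0, hi=1, mid=0, val=7

Found at index 0


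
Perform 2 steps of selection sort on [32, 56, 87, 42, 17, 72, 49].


Initial: [32, 56, 87, 42, 17, 72, 49]
Step 1: min=17 at 4
  Swap: [17, 56, 87, 42, 32, 72, 49]
Step 2: min=32 at 4
  Swap: [17, 32, 87, 42, 56, 72, 49]

After 2 steps: [17, 32, 87, 42, 56, 72, 49]


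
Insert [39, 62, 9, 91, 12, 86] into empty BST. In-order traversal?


Insert 39: root
Insert 62: R from 39
Insert 9: L from 39
Insert 91: R from 39 -> R from 62
Insert 12: L from 39 -> R from 9
Insert 86: R from 39 -> R from 62 -> L from 91

In-order: [9, 12, 39, 62, 86, 91]


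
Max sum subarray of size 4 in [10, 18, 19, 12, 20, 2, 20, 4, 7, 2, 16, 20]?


[0:4]: 59
[1:5]: 69
[2:6]: 53
[3:7]: 54
[4:8]: 46
[5:9]: 33
[6:10]: 33
[7:11]: 29
[8:12]: 45

Max: 69 at [1:5]


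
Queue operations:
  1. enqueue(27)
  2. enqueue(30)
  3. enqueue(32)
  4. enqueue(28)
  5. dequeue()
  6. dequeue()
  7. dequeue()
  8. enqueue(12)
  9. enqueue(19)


enqueue(27) -> [27]
enqueue(30) -> [27, 30]
enqueue(32) -> [27, 30, 32]
enqueue(28) -> [27, 30, 32, 28]
dequeue()->27, [30, 32, 28]
dequeue()->30, [32, 28]
dequeue()->32, [28]
enqueue(12) -> [28, 12]
enqueue(19) -> [28, 12, 19]

Final queue: [28, 12, 19]


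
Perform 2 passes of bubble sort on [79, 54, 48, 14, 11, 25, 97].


Initial: [79, 54, 48, 14, 11, 25, 97]
Pass 1: [54, 48, 14, 11, 25, 79, 97] (5 swaps)
Pass 2: [48, 14, 11, 25, 54, 79, 97] (4 swaps)

After 2 passes: [48, 14, 11, 25, 54, 79, 97]
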